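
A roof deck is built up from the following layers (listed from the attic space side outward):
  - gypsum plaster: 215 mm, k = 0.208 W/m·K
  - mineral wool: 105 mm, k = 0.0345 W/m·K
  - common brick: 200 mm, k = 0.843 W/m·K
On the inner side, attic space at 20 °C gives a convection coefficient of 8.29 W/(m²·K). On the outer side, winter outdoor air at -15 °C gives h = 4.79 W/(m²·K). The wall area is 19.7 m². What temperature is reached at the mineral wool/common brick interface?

Using the resistance-network approach (series):
R_inner film = 1/(h_i·A) = 1/(8.29×19.7) = 0.006123 K/W
R_gypsum plaster = L/(kA) = 0.215/(0.208×19.7) = 0.05247 K/W
R_mineral wool = L/(kA) = 0.105/(0.0345×19.7) = 0.1545 K/W
R_common brick = L/(kA) = 0.2/(0.843×19.7) = 0.01204 K/W
R_outer film = 1/(h_o·A) = 1/(4.79×19.7) = 0.0106 K/W
R_total = 0.2357 K/W;  Q = ΔT/R_total = 35/0.2357 = 148.5 W
T_interface = T_inner − Q·ΣR(inner→interface) = 20 − 148×0.2131

T ≈ -11.6 °C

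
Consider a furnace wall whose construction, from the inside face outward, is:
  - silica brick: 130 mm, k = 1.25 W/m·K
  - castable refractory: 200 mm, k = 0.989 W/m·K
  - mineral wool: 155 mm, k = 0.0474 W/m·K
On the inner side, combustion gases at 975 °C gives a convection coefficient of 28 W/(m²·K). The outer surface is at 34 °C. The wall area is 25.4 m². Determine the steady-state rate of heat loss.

Using the resistance-network approach (series):
R_inner film = 1/(h_i·A) = 1/(28×25.4) = 0.001406 K/W
R_silica brick = L/(kA) = 0.13/(1.25×25.4) = 0.004094 K/W
R_castable refractory = L/(kA) = 0.2/(0.989×25.4) = 0.007962 K/W
R_mineral wool = L/(kA) = 0.155/(0.0474×25.4) = 0.1287 K/W
R_total = 0.1422 K/W
Q = ΔT / R_total = 941 / 0.1422

Q ≈ 6620 W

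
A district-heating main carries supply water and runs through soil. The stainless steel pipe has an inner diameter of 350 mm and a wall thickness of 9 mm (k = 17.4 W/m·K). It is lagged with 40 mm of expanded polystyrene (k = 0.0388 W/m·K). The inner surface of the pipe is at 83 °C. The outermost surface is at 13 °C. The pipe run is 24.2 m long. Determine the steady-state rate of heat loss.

For a radial system each layer contributes R = ln(r_out/r_in)/(2πkL); films add R = 1/(hA).
R_stainless steel pipe wall = ln(184/175)/(2π×17.4×24.2) = 1.896×10^-5 K/W
R_expanded polystyrene = ln(224/184)/(2π×0.0388×24.2) = 0.03334 K/W
R_total = 0.03336 K/W
Q = ΔT/R_total = 70/0.03336

Q ≈ 2100 W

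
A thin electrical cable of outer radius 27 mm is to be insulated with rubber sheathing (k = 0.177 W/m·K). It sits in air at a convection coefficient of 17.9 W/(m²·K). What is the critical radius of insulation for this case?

r_cr ≈ 9.89 mm

For a cylinder r_cr = k/h = 0.177/17.9
r_cr = 9.89 mm; since the bare radius (27 mm) is above r_cr, any added insulation will reduce heat loss.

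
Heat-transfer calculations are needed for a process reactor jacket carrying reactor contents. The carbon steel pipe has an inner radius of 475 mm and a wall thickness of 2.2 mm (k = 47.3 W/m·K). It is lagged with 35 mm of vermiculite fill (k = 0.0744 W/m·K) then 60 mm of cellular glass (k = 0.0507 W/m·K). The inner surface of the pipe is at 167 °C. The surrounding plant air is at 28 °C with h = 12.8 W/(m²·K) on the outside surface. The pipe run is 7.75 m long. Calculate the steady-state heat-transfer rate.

Q ≈ 2070 W

Radial resistances (cylindrical: R_cond = ln(r_o/r_i)/(2πkL), R_conv = 1/(h·2πrL)):
R_carbon steel pipe wall = ln(477.2/475)/(2π×47.3×7.75) = 2.006×10^-6 K/W
R_vermiculite fill = ln(512.2/477.2)/(2π×0.0744×7.75) = 0.01954 K/W
R_cellular glass = ln(572.2/512.2)/(2π×0.0507×7.75) = 0.04487 K/W
R_outer film = 1/(h_o·2πr_oL) = 1/(12.8×2π×0.5722×7.75) = 0.002804 K/W
R_total = 0.06721 K/W
Q = ΔT/R_total = 139/0.06721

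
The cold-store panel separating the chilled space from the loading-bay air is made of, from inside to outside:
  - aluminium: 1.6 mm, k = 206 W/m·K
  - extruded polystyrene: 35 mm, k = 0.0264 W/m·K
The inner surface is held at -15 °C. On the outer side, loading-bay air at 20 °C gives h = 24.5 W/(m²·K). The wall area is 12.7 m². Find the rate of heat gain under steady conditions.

Series thermal resistances:
R_aluminium = L/(kA) = 0.0016/(206×12.7) = 6.116×10^-7 K/W
R_extruded polystyrene = L/(kA) = 0.035/(0.0264×12.7) = 0.1044 K/W
R_outer film = 1/(h_o·A) = 1/(24.5×12.7) = 0.003214 K/W
R_total = 0.1076 K/W
Q = ΔT / R_total = 35 / 0.1076

Q ≈ 325 W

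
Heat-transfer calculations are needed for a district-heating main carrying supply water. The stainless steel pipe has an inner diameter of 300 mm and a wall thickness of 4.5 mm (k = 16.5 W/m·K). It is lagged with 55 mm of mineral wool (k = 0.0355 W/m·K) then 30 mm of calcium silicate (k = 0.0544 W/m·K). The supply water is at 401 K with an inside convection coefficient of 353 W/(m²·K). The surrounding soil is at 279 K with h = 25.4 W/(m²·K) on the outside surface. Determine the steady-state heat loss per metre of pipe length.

Per-layer cylindrical resistances, series-summed:
R_inner film = 1/(h_i·2πr₁L) = 1/(353×2π×0.15×1) = 0.003006 K/W
R_stainless steel pipe wall = ln(154.5/150)/(2π×16.5×1) = 2.851×10^-4 K/W
R_mineral wool = ln(209.5/154.5)/(2π×0.0355×1) = 1.365 K/W
R_calcium silicate = ln(239.5/209.5)/(2π×0.0544×1) = 0.3915 K/W
R_outer film = 1/(h_o·2πr_oL) = 1/(25.4×2π×0.2395×1) = 0.02616 K/W
R_total = 1.786 K/W
Q = ΔT/R_total = 122/1.786

q′ ≈ 68.3 W/m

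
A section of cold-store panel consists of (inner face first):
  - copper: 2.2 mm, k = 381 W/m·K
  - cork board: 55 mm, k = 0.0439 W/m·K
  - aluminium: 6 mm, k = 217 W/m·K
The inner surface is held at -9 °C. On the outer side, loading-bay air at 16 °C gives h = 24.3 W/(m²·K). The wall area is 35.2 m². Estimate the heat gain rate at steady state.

Model the wall as resistances in series:
R_copper = L/(kA) = 0.0022/(381×35.2) = 1.64×10^-7 K/W
R_cork board = L/(kA) = 0.055/(0.0439×35.2) = 0.03559 K/W
R_aluminium = L/(kA) = 0.006/(217×35.2) = 7.855×10^-7 K/W
R_outer film = 1/(h_o·A) = 1/(24.3×35.2) = 0.001169 K/W
R_total = 0.03676 K/W
Q = ΔT / R_total = 25 / 0.03676

Q ≈ 680 W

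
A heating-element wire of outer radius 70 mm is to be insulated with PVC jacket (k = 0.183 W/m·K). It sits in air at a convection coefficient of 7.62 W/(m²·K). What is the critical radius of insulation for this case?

r_cr ≈ 24 mm

For a cylinder r_cr = k/h = 0.183/7.62
r_cr = 24 mm; since the bare radius (70 mm) is above r_cr, any added insulation will reduce heat loss.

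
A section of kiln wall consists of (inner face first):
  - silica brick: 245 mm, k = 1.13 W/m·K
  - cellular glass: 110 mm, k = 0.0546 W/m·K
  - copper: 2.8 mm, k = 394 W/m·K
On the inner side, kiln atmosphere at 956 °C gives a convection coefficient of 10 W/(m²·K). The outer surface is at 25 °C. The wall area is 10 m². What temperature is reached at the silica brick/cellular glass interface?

T ≈ 829 °C

Using the resistance-network approach (series):
R_inner film = 1/(h_i·A) = 1/(10×10) = 0.01 K/W
R_silica brick = L/(kA) = 0.245/(1.13×10) = 0.02168 K/W
R_cellular glass = L/(kA) = 0.11/(0.0546×10) = 0.2015 K/W
R_copper = L/(kA) = 0.0028/(394×10) = 7.107×10^-7 K/W
R_total = 0.2331 K/W;  Q = ΔT/R_total = 931/0.2331 = 3993 W
T_interface = T_inner − Q·ΣR(inner→interface) = 956 − 3990×0.03168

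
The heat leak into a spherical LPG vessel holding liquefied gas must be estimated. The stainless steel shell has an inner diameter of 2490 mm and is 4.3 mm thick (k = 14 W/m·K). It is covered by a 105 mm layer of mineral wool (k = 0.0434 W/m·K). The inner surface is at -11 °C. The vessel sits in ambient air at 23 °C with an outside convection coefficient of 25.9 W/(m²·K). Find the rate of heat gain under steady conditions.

Q ≈ 294 W

For a spherical shell R = (1/r₁ − 1/r₂)/(4πk); film R = 1/(h·4πr²). In series:
R_stainless steel shell = (1/1.245 − 1/1.2493)/(4π×14) = 1.571×10^-5 K/W
R_mineral wool = (1/1.2493 − 1/1.3543)/(4π×0.0434) = 0.1138 K/W
R_outer film = 1/(h·4πr_o²) = 1/(25.9×4π×1.3543²) = 0.001675 K/W
R_total = 0.1155 K/W
Q = ΔT/R_total = 34/0.1155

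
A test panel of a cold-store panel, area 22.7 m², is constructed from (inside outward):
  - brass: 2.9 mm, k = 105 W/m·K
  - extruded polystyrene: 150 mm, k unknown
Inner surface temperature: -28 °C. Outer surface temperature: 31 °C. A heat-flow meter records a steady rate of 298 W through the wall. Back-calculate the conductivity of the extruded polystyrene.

k ≈ 0.0334 W/(m·K)

Model the wall as resistances in series:
R_brass = L/(kA) = 0.0029/(105×22.7) = 1.217×10^-6 K/W
Sum of known resistances R_other = 1.217×10^-6 K/W
Total R = ΔT/Q = 59/298 = 0.198 K/W
R_extruded polystyrene = R_total − R_other = 0.198 K/W
k = L/(R·A) = 0.15/(0.198×22.7)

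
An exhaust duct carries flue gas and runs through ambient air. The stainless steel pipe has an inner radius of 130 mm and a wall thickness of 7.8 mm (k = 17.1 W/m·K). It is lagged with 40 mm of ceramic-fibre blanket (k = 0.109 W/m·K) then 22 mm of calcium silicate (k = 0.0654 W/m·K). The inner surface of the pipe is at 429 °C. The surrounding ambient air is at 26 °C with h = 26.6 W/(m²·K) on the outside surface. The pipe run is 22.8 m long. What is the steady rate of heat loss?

Q ≈ 13400 W

For a radial system each layer contributes R = ln(r_out/r_in)/(2πkL); films add R = 1/(hA).
R_stainless steel pipe wall = ln(137.8/130)/(2π×17.1×22.8) = 2.379×10^-5 K/W
R_ceramic-fibre blanket = ln(177.8/137.8)/(2π×0.109×22.8) = 0.01632 K/W
R_calcium silicate = ln(199.8/177.8)/(2π×0.0654×22.8) = 0.01245 K/W
R_outer film = 1/(h_o·2πr_oL) = 1/(26.6×2π×0.1998×22.8) = 0.001313 K/W
R_total = 0.03011 K/W
Q = ΔT/R_total = 403/0.03011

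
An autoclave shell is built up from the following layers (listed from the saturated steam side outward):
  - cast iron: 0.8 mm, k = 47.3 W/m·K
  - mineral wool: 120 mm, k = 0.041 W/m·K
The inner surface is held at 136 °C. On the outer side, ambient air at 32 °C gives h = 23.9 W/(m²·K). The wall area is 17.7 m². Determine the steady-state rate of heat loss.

Q ≈ 620 W

Model the wall as resistances in series:
R_cast iron = L/(kA) = 0.0008/(47.3×17.7) = 9.556×10^-7 K/W
R_mineral wool = L/(kA) = 0.12/(0.041×17.7) = 0.1654 K/W
R_outer film = 1/(h_o·A) = 1/(23.9×17.7) = 0.002364 K/W
R_total = 0.1677 K/W
Q = ΔT / R_total = 104 / 0.1677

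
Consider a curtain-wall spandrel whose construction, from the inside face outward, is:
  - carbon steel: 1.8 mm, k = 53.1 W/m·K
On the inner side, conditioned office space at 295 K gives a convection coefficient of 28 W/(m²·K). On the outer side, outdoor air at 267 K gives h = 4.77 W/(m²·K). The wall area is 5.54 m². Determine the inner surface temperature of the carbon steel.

T ≈ 291 K

Model the wall as resistances in series:
R_inner film = 1/(h_i·A) = 1/(28×5.54) = 0.006447 K/W
R_carbon steel = L/(kA) = 0.0018/(53.1×5.54) = 6.119×10^-6 K/W
R_outer film = 1/(h_o·A) = 1/(4.77×5.54) = 0.03784 K/W
R_total = 0.04429 K/W;  Q = ΔT/R_total = 28/0.04429 = 632.1 W
T_interface = T_inner − Q·ΣR(inner→interface) = 295 − 632×0.006447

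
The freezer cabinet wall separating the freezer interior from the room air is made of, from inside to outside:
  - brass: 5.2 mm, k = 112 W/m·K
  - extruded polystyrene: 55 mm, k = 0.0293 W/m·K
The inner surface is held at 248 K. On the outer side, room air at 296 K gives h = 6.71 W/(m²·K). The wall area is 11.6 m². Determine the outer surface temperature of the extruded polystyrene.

T ≈ 292 K

Treating each layer as a thermal resistance in series:
R_brass = L/(kA) = 0.0052/(112×11.6) = 4.002×10^-6 K/W
R_extruded polystyrene = L/(kA) = 0.055/(0.0293×11.6) = 0.1618 K/W
R_outer film = 1/(h_o·A) = 1/(6.71×11.6) = 0.01285 K/W
R_total = 0.1747 K/W;  Q = ΔT/R_total = 48/0.1747 = 274.8 W
T_interface = T_inner + Q·ΣR(inner→interface) = 248 + 275×0.1618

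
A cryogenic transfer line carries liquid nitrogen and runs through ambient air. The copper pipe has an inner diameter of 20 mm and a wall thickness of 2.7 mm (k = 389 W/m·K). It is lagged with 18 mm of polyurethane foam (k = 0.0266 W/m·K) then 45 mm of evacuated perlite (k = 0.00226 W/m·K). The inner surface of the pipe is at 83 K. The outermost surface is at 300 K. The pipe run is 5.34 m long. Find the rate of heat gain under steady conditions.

Per-layer cylindrical resistances, series-summed:
R_copper pipe wall = ln(12.7/10)/(2π×389×5.34) = 1.831×10^-5 K/W
R_polyurethane foam = ln(30.7/12.7)/(2π×0.0266×5.34) = 0.989 K/W
R_evacuated perlite = ln(75.7/30.7)/(2π×0.00226×5.34) = 11.9 K/W
R_total = 12.89 K/W
Q = ΔT/R_total = 217/12.89

Q ≈ 16.8 W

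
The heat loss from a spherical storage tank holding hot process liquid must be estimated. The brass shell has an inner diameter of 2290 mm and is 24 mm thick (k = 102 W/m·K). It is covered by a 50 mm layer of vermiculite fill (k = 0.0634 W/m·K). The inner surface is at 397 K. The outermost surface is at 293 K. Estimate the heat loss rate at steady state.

Q ≈ 2360 W

For a spherical shell R = (1/r₁ − 1/r₂)/(4πk); film R = 1/(h·4πr²). In series:
R_brass shell = (1/1.145 − 1/1.169)/(4π×102) = 1.399×10^-5 K/W
R_vermiculite fill = (1/1.169 − 1/1.219)/(4π×0.0634) = 0.04404 K/W
R_total = 0.04405 K/W
Q = ΔT/R_total = 104/0.04405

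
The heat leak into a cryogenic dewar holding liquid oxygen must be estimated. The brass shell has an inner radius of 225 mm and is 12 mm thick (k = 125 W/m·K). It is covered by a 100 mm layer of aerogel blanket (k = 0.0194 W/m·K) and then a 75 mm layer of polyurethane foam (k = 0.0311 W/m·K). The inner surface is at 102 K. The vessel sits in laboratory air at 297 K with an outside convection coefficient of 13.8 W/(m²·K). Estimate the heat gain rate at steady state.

Radial (spherical) resistances in series:
R_brass shell = (1/0.225 − 1/0.237)/(4π×125) = 1.433×10^-4 K/W
R_aerogel blanket = (1/0.237 − 1/0.337)/(4π×0.0194) = 5.136 K/W
R_polyurethane foam = (1/0.337 − 1/0.412)/(4π×0.0311) = 1.382 K/W
R_outer film = 1/(h·4πr_o²) = 1/(13.8×4π×0.412²) = 0.03397 K/W
R_total = 6.552 K/W
Q = ΔT/R_total = 195/6.552

Q ≈ 29.8 W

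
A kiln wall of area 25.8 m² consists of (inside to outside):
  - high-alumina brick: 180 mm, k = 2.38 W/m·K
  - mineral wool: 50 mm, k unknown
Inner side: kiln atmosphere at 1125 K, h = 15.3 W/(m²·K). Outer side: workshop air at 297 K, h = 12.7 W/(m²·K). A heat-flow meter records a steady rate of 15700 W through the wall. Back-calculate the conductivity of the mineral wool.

k ≈ 0.0438 W/(m·K)

Thermal resistances in series:
R_inner film = 1/(h_i·A) = 1/(15.3×25.8) = 0.002533 K/W
R_high-alumina brick = L/(kA) = 0.18/(2.38×25.8) = 0.002931 K/W
R_outer film = 1/(h_o·A) = 1/(12.7×25.8) = 0.003052 K/W
Sum of known resistances R_other = 0.008517 K/W
Total R = ΔT/Q = 828/15700 = 0.05274 K/W
R_mineral wool = R_total − R_other = 0.04422 K/W
k = L/(R·A) = 0.05/(0.04422×25.8)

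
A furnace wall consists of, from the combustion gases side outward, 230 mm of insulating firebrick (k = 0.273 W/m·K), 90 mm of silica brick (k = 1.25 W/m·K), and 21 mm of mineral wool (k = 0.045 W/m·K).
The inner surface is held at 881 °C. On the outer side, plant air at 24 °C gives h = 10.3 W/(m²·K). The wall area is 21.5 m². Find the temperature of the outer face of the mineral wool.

Using the resistance-network approach (series):
R_insulating firebrick = L/(kA) = 0.23/(0.273×21.5) = 0.03919 K/W
R_silica brick = L/(kA) = 0.09/(1.25×21.5) = 0.003349 K/W
R_mineral wool = L/(kA) = 0.021/(0.045×21.5) = 0.02171 K/W
R_outer film = 1/(h_o·A) = 1/(10.3×21.5) = 0.004516 K/W
R_total = 0.06876 K/W;  Q = ΔT/R_total = 857/0.06876 = 12460 W
T_interface = T_inner − Q·ΣR(inner→interface) = 881 − 12500×0.06424

T ≈ 80.3 °C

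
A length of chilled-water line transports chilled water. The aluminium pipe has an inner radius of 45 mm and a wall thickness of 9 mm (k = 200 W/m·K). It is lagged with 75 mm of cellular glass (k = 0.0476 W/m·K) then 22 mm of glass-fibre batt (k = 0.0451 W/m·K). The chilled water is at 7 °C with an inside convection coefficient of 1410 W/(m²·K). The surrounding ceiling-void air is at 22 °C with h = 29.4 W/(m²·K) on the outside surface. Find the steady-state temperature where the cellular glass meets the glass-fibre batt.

Radial resistances (cylindrical: R_cond = ln(r_o/r_i)/(2πkL), R_conv = 1/(h·2πrL)):
R_inner film = 1/(h_i·2πr₁L) = 1/(1410×2π×0.045×1) = 0.002508 K/W
R_aluminium pipe wall = ln(54/45)/(2π×200×1) = 1.451×10^-4 K/W
R_cellular glass = ln(129/54)/(2π×0.0476×1) = 2.912 K/W
R_glass-fibre batt = ln(151/129)/(2π×0.0451×1) = 0.5557 K/W
R_outer film = 1/(h_o·2πr_oL) = 1/(29.4×2π×0.151×1) = 0.03585 K/W
R_total = 3.506 K/W
Q = ΔT/R_total = 15/3.506
Q = 4.28 W/m
T_interface = T_inner + Q·ΣR(inner→interface) = 7 + 4.28×2.914

T ≈ 19.5 °C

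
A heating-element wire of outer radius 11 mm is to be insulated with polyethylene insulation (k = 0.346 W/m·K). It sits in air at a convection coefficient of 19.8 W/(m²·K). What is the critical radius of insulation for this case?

For a cylinder r_cr = k/h = 0.346/19.8
r_cr = 17.5 mm; since the bare radius (11 mm) is below r_cr, adding a thin layer of insulation will *increase* heat loss.

r_cr ≈ 17.5 mm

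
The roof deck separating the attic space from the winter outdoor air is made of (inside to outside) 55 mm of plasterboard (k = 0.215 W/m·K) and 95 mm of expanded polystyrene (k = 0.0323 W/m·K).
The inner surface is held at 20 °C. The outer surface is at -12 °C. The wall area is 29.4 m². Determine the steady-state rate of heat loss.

Treating each layer as a thermal resistance in series:
R_plasterboard = L/(kA) = 0.055/(0.215×29.4) = 0.008701 K/W
R_expanded polystyrene = L/(kA) = 0.095/(0.0323×29.4) = 0.1 K/W
R_total = 0.1087 K/W
Q = ΔT / R_total = 32 / 0.1087

Q ≈ 294 W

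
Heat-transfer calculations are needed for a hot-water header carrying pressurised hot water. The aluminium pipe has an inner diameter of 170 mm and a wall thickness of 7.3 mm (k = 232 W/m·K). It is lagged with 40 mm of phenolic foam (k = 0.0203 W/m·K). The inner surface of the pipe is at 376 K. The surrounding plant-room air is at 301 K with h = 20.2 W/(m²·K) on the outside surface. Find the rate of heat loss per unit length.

Radial resistances (cylindrical: R_cond = ln(r_o/r_i)/(2πkL), R_conv = 1/(h·2πrL)):
R_aluminium pipe wall = ln(92.3/85)/(2π×232×1) = 5.652×10^-5 K/W
R_phenolic foam = ln(132.3/92.3)/(2π×0.0203×1) = 2.823 K/W
R_outer film = 1/(h_o·2πr_oL) = 1/(20.2×2π×0.1323×1) = 0.05955 K/W
R_total = 2.882 K/W
Q = ΔT/R_total = 75/2.882

q′ ≈ 26 W/m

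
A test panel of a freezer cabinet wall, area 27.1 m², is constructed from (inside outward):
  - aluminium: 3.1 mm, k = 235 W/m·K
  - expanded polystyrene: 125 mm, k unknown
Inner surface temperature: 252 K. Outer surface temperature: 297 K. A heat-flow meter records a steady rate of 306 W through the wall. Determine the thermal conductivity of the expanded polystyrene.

Treating each layer as a thermal resistance in series:
R_aluminium = L/(kA) = 0.0031/(235×27.1) = 4.868×10^-7 K/W
Sum of known resistances R_other = 4.868×10^-7 K/W
Total R = ΔT/Q = 45/306 = 0.1471 K/W
R_expanded polystyrene = R_total − R_other = 0.1471 K/W
k = L/(R·A) = 0.125/(0.1471×27.1)

k ≈ 0.0314 W/(m·K)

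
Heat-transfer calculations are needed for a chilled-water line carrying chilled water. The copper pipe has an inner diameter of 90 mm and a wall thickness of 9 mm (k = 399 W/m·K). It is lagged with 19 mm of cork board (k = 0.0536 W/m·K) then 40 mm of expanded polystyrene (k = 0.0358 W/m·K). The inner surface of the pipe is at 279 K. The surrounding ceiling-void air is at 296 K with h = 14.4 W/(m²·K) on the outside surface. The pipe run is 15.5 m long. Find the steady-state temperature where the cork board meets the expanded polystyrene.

T ≈ 284 K

Radial resistances (cylindrical: R_cond = ln(r_o/r_i)/(2πkL), R_conv = 1/(h·2πrL)):
R_copper pipe wall = ln(54/45)/(2π×399×15.5) = 4.692×10^-6 K/W
R_cork board = ln(73/54)/(2π×0.0536×15.5) = 0.05775 K/W
R_expanded polystyrene = ln(113/73)/(2π×0.0358×15.5) = 0.1253 K/W
R_outer film = 1/(h_o·2πr_oL) = 1/(14.4×2π×0.113×15.5) = 0.00631 K/W
R_total = 0.1894 K/W
Q = ΔT/R_total = 17/0.1894
Q = 89.8 W
T_interface = T_inner + Q·ΣR(inner→interface) = 279 + 89.8×0.05776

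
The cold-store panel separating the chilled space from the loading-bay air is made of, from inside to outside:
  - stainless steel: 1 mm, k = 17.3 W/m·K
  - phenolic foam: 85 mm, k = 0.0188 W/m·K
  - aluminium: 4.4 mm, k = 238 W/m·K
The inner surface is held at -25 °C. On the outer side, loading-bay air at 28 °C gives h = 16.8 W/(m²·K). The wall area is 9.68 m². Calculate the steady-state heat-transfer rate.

Q ≈ 112 W

Treating each layer as a thermal resistance in series:
R_stainless steel = L/(kA) = 0.001/(17.3×9.68) = 5.971×10^-6 K/W
R_phenolic foam = L/(kA) = 0.085/(0.0188×9.68) = 0.4671 K/W
R_aluminium = L/(kA) = 0.0044/(238×9.68) = 1.91×10^-6 K/W
R_outer film = 1/(h_o·A) = 1/(16.8×9.68) = 0.006149 K/W
R_total = 0.4732 K/W
Q = ΔT / R_total = 53 / 0.4732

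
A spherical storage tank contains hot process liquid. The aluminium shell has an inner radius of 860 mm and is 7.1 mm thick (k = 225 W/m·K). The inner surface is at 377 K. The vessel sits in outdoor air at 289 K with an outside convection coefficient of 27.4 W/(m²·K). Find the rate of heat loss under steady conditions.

Each spherical layer contributes R = (1/r_i − 1/r_o)/(4πk):
R_aluminium shell = (1/0.86 − 1/0.8671)/(4π×225) = 3.367×10^-6 K/W
R_outer film = 1/(h·4πr_o²) = 1/(27.4×4π×0.8671²) = 0.003863 K/W
R_total = 0.003866 K/W
Q = ΔT/R_total = 88/0.003866

Q ≈ 22800 W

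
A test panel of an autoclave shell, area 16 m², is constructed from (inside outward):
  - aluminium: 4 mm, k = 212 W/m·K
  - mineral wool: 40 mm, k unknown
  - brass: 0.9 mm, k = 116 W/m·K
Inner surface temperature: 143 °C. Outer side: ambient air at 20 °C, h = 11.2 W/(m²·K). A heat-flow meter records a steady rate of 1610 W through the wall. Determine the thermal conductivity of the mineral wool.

Series thermal resistances:
R_aluminium = L/(kA) = 0.004/(212×16) = 1.179×10^-6 K/W
R_brass = L/(kA) = 0.0009/(116×16) = 4.849×10^-7 K/W
R_outer film = 1/(h_o·A) = 1/(11.2×16) = 0.00558 K/W
Sum of known resistances R_other = 0.005582 K/W
Total R = ΔT/Q = 123/1610 = 0.0764 K/W
R_mineral wool = R_total − R_other = 0.07082 K/W
k = L/(R·A) = 0.04/(0.07082×16)

k ≈ 0.0353 W/(m·K)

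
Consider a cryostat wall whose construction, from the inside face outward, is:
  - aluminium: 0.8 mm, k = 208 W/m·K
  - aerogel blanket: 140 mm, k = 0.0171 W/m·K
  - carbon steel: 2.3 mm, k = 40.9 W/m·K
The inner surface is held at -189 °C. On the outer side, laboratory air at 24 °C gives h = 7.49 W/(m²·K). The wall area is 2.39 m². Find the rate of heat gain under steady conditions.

Thermal resistances in series:
R_aluminium = L/(kA) = 0.0008/(208×2.39) = 1.609×10^-6 K/W
R_aerogel blanket = L/(kA) = 0.14/(0.0171×2.39) = 3.426 K/W
R_carbon steel = L/(kA) = 0.0023/(40.9×2.39) = 2.353×10^-5 K/W
R_outer film = 1/(h_o·A) = 1/(7.49×2.39) = 0.05586 K/W
R_total = 3.481 K/W
Q = ΔT / R_total = 213 / 3.481

Q ≈ 61.2 W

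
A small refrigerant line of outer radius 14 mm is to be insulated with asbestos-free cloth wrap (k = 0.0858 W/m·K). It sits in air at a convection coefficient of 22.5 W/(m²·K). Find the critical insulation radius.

For a cylinder r_cr = k/h = 0.0858/22.5
r_cr = 3.81 mm; since the bare radius (14 mm) is above r_cr, any added insulation will reduce heat loss.

r_cr ≈ 3.81 mm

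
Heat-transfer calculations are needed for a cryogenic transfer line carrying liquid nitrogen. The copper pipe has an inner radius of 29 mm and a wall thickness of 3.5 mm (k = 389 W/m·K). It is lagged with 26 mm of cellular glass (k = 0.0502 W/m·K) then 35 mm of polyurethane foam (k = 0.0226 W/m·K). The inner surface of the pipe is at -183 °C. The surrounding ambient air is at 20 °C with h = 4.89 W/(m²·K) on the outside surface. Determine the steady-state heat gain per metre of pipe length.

q′ ≈ 36.8 W/m

Cylindrical conduction, so R = ln(r₂/r₁)/(2πkL) per layer, in series:
R_copper pipe wall = ln(32.5/29)/(2π×389×1) = 4.662×10^-5 K/W
R_cellular glass = ln(58.5/32.5)/(2π×0.0502×1) = 1.864 K/W
R_polyurethane foam = ln(93.5/58.5)/(2π×0.0226×1) = 3.302 K/W
R_outer film = 1/(h_o·2πr_oL) = 1/(4.89×2π×0.0935×1) = 0.3481 K/W
R_total = 5.514 K/W
Q = ΔT/R_total = 203/5.514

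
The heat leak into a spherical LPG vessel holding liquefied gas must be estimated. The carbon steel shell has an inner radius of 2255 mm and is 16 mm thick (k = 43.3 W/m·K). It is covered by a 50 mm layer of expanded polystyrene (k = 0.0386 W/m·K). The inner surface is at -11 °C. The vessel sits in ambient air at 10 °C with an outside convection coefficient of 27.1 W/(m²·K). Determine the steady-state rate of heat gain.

For a spherical shell R = (1/r₁ − 1/r₂)/(4πk); film R = 1/(h·4πr²). In series:
R_carbon steel shell = (1/2.255 − 1/2.271)/(4π×43.3) = 5.742×10^-6 K/W
R_expanded polystyrene = (1/2.271 − 1/2.321)/(4π×0.0386) = 0.01956 K/W
R_outer film = 1/(h·4πr_o²) = 1/(27.1×4π×2.321²) = 5.451×10^-4 K/W
R_total = 0.02011 K/W
Q = ΔT/R_total = 21/0.02011

Q ≈ 1040 W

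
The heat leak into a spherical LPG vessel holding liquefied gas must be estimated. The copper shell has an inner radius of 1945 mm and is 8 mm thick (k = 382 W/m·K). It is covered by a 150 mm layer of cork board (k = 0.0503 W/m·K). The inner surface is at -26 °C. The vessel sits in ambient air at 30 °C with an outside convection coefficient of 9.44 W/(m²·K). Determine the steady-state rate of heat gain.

Each spherical layer contributes R = (1/r_i − 1/r_o)/(4πk):
R_copper shell = (1/1.945 − 1/1.953)/(4π×382) = 4.387×10^-7 K/W
R_cork board = (1/1.953 − 1/2.103)/(4π×0.0503) = 0.05778 K/W
R_outer film = 1/(h·4πr_o²) = 1/(9.44×4π×2.103²) = 0.001906 K/W
R_total = 0.05969 K/W
Q = ΔT/R_total = 56/0.05969

Q ≈ 938 W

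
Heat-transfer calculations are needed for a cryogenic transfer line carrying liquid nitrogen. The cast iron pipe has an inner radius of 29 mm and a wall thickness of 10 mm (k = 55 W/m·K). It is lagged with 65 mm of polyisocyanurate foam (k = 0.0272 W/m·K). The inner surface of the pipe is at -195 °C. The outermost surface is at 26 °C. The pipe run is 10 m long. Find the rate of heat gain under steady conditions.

Q ≈ 385 W

Treating each annulus and film as a series resistance:
R_cast iron pipe wall = ln(39/29)/(2π×55×10) = 8.573×10^-5 K/W
R_polyisocyanurate foam = ln(104/39)/(2π×0.0272×10) = 0.5739 K/W
R_total = 0.574 K/W
Q = ΔT/R_total = 221/0.574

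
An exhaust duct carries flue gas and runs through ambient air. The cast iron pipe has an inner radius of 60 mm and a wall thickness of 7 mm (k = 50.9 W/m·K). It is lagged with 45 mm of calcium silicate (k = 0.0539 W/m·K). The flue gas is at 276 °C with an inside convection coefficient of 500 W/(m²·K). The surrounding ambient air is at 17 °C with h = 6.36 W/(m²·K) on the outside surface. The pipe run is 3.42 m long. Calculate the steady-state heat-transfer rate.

For a radial system each layer contributes R = ln(r_out/r_in)/(2πkL); films add R = 1/(hA).
R_inner film = 1/(h_i·2πr₁L) = 1/(500×2π×0.06×3.42) = 0.001551 K/W
R_cast iron pipe wall = ln(67/60)/(2π×50.9×3.42) = 1.009×10^-4 K/W
R_calcium silicate = ln(112/67)/(2π×0.0539×3.42) = 0.4436 K/W
R_outer film = 1/(h_o·2πr_oL) = 1/(6.36×2π×0.112×3.42) = 0.06533 K/W
R_total = 0.5106 K/W
Q = ΔT/R_total = 259/0.5106

Q ≈ 507 W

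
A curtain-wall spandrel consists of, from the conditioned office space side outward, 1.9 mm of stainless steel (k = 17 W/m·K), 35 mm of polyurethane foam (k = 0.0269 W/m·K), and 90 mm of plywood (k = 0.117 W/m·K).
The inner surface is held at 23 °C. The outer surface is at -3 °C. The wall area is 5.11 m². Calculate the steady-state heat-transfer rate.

Model the wall as resistances in series:
R_stainless steel = L/(kA) = 0.0019/(17×5.11) = 2.187×10^-5 K/W
R_polyurethane foam = L/(kA) = 0.035/(0.0269×5.11) = 0.2546 K/W
R_plywood = L/(kA) = 0.09/(0.117×5.11) = 0.1505 K/W
R_total = 0.4052 K/W
Q = ΔT / R_total = 26 / 0.4052

Q ≈ 64.2 W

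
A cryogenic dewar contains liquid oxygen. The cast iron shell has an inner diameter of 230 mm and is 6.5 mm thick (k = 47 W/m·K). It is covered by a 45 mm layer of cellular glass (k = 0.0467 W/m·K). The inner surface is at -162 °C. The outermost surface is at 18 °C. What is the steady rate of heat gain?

Radial (spherical) resistances in series:
R_cast iron shell = (1/0.115 − 1/0.1215)/(4π×47) = 7.876×10^-4 K/W
R_cellular glass = (1/0.1215 − 1/0.1665)/(4π×0.0467) = 3.79 K/W
R_total = 3.791 K/W
Q = ΔT/R_total = 180/3.791

Q ≈ 47.5 W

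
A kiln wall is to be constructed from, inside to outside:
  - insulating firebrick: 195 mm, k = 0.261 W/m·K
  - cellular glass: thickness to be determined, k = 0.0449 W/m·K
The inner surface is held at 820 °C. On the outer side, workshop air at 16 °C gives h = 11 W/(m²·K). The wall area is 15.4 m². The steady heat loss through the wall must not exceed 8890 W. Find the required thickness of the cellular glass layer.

Thermal resistances in series:
R_insulating firebrick = L/(kA) = 0.195/(0.261×15.4) = 0.04851 K/W
R_outer film = 1/(h_o·A) = 1/(11×15.4) = 0.005903 K/W
Sum of the known resistances R_other = 0.05442 K/W
Required total resistance R_tot = ΔT/Q_allow = 804/8890 = 0.09044 K/W
R_cellular glass = R_tot − R_other = 0.03602 K/W
L = R·k·A = 0.03602×0.0449×15.4

L ≈ 24.9 mm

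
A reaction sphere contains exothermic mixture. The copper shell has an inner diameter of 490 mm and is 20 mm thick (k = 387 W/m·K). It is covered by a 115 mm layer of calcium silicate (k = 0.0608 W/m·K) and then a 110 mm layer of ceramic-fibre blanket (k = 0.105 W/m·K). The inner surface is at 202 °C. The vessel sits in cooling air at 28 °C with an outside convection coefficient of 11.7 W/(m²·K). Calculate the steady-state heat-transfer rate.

Spherical conduction: R = (1/r_in − 1/r_out)/(4πk) per layer; series-sum.
R_copper shell = (1/0.245 − 1/0.265)/(4π×387) = 6.334×10^-5 K/W
R_calcium silicate = (1/0.265 − 1/0.38)/(4π×0.0608) = 1.495 K/W
R_ceramic-fibre blanket = (1/0.38 − 1/0.49)/(4π×0.105) = 0.4477 K/W
R_outer film = 1/(h·4πr_o²) = 1/(11.7×4π×0.49²) = 0.02833 K/W
R_total = 1.971 K/W
Q = ΔT/R_total = 174/1.971

Q ≈ 88.3 W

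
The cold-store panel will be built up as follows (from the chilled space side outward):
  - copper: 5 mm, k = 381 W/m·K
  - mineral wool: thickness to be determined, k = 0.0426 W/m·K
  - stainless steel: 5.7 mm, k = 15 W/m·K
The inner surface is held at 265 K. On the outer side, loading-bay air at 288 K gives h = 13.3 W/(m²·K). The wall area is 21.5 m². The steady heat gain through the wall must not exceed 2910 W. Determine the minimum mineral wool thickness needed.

L ≈ 4.02 mm

Thermal resistances in series:
R_copper = L/(kA) = 0.005/(381×21.5) = 6.104×10^-7 K/W
R_stainless steel = L/(kA) = 0.0057/(15×21.5) = 1.767×10^-5 K/W
R_outer film = 1/(h_o·A) = 1/(13.3×21.5) = 0.003497 K/W
Sum of the known resistances R_other = 0.003515 K/W
Required total resistance R_tot = ΔT/Q_allow = 23/2910 = 0.007904 K/W
R_mineral wool = R_tot − R_other = 0.004388 K/W
L = R·k·A = 0.004388×0.0426×21.5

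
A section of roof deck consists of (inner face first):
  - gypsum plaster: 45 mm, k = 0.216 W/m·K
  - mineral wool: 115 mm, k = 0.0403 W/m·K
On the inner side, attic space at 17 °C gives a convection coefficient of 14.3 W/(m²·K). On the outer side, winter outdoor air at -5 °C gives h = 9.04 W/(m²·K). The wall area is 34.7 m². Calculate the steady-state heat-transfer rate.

Model the wall as resistances in series:
R_inner film = 1/(h_i·A) = 1/(14.3×34.7) = 0.002015 K/W
R_gypsum plaster = L/(kA) = 0.045/(0.216×34.7) = 0.006004 K/W
R_mineral wool = L/(kA) = 0.115/(0.0403×34.7) = 0.08224 K/W
R_outer film = 1/(h_o·A) = 1/(9.04×34.7) = 0.003188 K/W
R_total = 0.09344 K/W
Q = ΔT / R_total = 22 / 0.09344

Q ≈ 235 W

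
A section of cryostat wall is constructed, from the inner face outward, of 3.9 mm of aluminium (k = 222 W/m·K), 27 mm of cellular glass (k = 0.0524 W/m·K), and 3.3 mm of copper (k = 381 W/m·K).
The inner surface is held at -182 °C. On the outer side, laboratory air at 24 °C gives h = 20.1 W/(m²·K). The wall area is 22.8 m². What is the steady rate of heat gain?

Series thermal resistances:
R_aluminium = L/(kA) = 0.0039/(222×22.8) = 7.705×10^-7 K/W
R_cellular glass = L/(kA) = 0.027/(0.0524×22.8) = 0.0226 K/W
R_copper = L/(kA) = 0.0033/(381×22.8) = 3.799×10^-7 K/W
R_outer film = 1/(h_o·A) = 1/(20.1×22.8) = 0.002182 K/W
R_total = 0.02478 K/W
Q = ΔT / R_total = 206 / 0.02478

Q ≈ 8310 W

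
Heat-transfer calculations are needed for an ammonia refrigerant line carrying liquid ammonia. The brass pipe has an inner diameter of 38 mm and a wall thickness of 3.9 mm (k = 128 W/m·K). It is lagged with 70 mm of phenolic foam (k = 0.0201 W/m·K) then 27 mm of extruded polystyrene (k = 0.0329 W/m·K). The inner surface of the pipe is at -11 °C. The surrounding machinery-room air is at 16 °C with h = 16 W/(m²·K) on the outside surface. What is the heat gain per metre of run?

Treating each annulus and film as a series resistance:
R_brass pipe wall = ln(22.9/19)/(2π×128×1) = 2.321×10^-4 K/W
R_phenolic foam = ln(92.9/22.9)/(2π×0.0201×1) = 11.09 K/W
R_extruded polystyrene = ln(119.9/92.9)/(2π×0.0329×1) = 1.234 K/W
R_outer film = 1/(h_o·2πr_oL) = 1/(16×2π×0.1199×1) = 0.08296 K/W
R_total = 12.41 K/W
Q = ΔT/R_total = 27/12.41

q′ ≈ 2.18 W/m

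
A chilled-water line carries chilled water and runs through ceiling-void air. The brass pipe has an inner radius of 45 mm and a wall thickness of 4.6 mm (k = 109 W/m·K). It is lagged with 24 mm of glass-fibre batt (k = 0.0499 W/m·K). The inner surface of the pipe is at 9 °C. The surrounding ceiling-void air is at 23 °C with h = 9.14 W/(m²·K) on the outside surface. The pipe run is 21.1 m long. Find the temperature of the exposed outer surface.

For a radial system each layer contributes R = ln(r_out/r_in)/(2πkL); films add R = 1/(hA).
R_brass pipe wall = ln(49.6/45)/(2π×109×21.1) = 6.735×10^-6 K/W
R_glass-fibre batt = ln(73.6/49.6)/(2π×0.0499×21.1) = 0.05966 K/W
R_outer film = 1/(h_o·2πr_oL) = 1/(9.14×2π×0.0736×21.1) = 0.01121 K/W
R_total = 0.07088 K/W
Q = ΔT/R_total = 14/0.07088
Q = 198 W
T_interface = T_inner + Q·ΣR(inner→interface) = 9 + 198×0.05966

T ≈ 20.8 °C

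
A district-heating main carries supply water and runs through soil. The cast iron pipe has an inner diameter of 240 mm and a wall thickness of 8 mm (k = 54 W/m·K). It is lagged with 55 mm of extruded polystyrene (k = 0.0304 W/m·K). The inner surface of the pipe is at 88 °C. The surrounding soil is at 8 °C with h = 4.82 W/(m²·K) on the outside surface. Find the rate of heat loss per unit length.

Per-layer cylindrical resistances, series-summed:
R_cast iron pipe wall = ln(128/120)/(2π×54×1) = 1.902×10^-4 K/W
R_extruded polystyrene = ln(183/128)/(2π×0.0304×1) = 1.871 K/W
R_outer film = 1/(h_o·2πr_oL) = 1/(4.82×2π×0.183×1) = 0.1804 K/W
R_total = 2.052 K/W
Q = ΔT/R_total = 80/2.052

q′ ≈ 39 W/m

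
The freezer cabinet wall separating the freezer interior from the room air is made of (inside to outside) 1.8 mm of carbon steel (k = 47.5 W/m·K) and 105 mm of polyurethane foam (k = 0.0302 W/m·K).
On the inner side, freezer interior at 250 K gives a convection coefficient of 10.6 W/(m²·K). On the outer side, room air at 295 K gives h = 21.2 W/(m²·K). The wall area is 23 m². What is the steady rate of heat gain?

Thermal resistances in series:
R_inner film = 1/(h_i·A) = 1/(10.6×23) = 0.004102 K/W
R_carbon steel = L/(kA) = 0.0018/(47.5×23) = 1.648×10^-6 K/W
R_polyurethane foam = L/(kA) = 0.105/(0.0302×23) = 0.1512 K/W
R_outer film = 1/(h_o·A) = 1/(21.2×23) = 0.002051 K/W
R_total = 0.1573 K/W
Q = ΔT / R_total = 45 / 0.1573

Q ≈ 286 W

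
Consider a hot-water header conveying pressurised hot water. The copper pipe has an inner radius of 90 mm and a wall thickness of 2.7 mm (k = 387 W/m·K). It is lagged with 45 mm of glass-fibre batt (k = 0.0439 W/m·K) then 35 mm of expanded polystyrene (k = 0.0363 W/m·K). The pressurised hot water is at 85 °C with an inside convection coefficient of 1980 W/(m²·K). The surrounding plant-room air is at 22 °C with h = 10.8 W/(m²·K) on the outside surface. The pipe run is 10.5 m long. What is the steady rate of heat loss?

Q ≈ 263 W

Per-layer cylindrical resistances, series-summed:
R_inner film = 1/(h_i·2πr₁L) = 1/(1980×2π×0.09×10.5) = 8.506×10^-5 K/W
R_copper pipe wall = ln(92.7/90)/(2π×387×10.5) = 1.158×10^-6 K/W
R_glass-fibre batt = ln(137.7/92.7)/(2π×0.0439×10.5) = 0.1366 K/W
R_expanded polystyrene = ln(172.7/137.7)/(2π×0.0363×10.5) = 0.09457 K/W
R_outer film = 1/(h_o·2πr_oL) = 1/(10.8×2π×0.1727×10.5) = 0.008127 K/W
R_total = 0.2394 K/W
Q = ΔT/R_total = 63/0.2394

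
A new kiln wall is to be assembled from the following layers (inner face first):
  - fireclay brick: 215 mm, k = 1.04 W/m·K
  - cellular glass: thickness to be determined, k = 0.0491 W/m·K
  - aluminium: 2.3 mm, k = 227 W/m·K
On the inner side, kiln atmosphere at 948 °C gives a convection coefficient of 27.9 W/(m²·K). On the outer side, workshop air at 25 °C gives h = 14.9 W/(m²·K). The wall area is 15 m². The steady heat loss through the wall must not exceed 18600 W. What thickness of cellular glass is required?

Treating each layer as a thermal resistance in series:
R_inner film = 1/(h_i·A) = 1/(27.9×15) = 0.002389 K/W
R_fireclay brick = L/(kA) = 0.215/(1.04×15) = 0.01378 K/W
R_aluminium = L/(kA) = 0.0023/(227×15) = 6.755×10^-7 K/W
R_outer film = 1/(h_o·A) = 1/(14.9×15) = 0.004474 K/W
Sum of the known resistances R_other = 0.02065 K/W
Required total resistance R_tot = ΔT/Q_allow = 923/18600 = 0.04962 K/W
R_cellular glass = R_tot − R_other = 0.02898 K/W
L = R·k·A = 0.02898×0.0491×15

L ≈ 21.3 mm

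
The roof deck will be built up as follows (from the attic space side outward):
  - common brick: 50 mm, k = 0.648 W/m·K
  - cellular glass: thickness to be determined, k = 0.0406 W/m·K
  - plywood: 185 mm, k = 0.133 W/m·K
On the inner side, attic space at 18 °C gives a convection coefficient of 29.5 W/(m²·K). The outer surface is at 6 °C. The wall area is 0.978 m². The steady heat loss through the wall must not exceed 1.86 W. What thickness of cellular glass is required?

L ≈ 195 mm

Treating each layer as a thermal resistance in series:
R_inner film = 1/(h_i·A) = 1/(29.5×0.978) = 0.03466 K/W
R_common brick = L/(kA) = 0.05/(0.648×0.978) = 0.0789 K/W
R_plywood = L/(kA) = 0.185/(0.133×0.978) = 1.422 K/W
Sum of the known resistances R_other = 1.536 K/W
Required total resistance R_tot = ΔT/Q_allow = 12/1.86 = 6.452 K/W
R_cellular glass = R_tot − R_other = 4.916 K/W
L = R·k·A = 4.916×0.0406×0.978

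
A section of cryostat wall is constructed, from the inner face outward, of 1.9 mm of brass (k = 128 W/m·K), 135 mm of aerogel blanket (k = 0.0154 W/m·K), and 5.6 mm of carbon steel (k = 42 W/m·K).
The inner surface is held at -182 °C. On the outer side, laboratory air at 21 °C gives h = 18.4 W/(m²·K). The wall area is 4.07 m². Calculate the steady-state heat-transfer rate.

Treating each layer as a thermal resistance in series:
R_brass = L/(kA) = 0.0019/(128×4.07) = 3.647×10^-6 K/W
R_aerogel blanket = L/(kA) = 0.135/(0.0154×4.07) = 2.154 K/W
R_carbon steel = L/(kA) = 0.0056/(42×4.07) = 3.276×10^-5 K/W
R_outer film = 1/(h_o·A) = 1/(18.4×4.07) = 0.01335 K/W
R_total = 2.167 K/W
Q = ΔT / R_total = 203 / 2.167

Q ≈ 93.7 W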